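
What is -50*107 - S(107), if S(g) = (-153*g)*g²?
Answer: 187426229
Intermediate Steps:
S(g) = -153*g³
-50*107 - S(107) = -50*107 - (-153)*107³ = -5350 - (-153)*1225043 = -5350 - 1*(-187431579) = -5350 + 187431579 = 187426229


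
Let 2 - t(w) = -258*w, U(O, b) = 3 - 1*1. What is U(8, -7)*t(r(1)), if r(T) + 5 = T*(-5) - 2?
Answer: -6188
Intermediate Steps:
r(T) = -7 - 5*T (r(T) = -5 + (T*(-5) - 2) = -5 + (-5*T - 2) = -5 + (-2 - 5*T) = -7 - 5*T)
U(O, b) = 2 (U(O, b) = 3 - 1 = 2)
t(w) = 2 + 258*w (t(w) = 2 - (-258)*w = 2 + 258*w)
U(8, -7)*t(r(1)) = 2*(2 + 258*(-7 - 5*1)) = 2*(2 + 258*(-7 - 5)) = 2*(2 + 258*(-12)) = 2*(2 - 3096) = 2*(-3094) = -6188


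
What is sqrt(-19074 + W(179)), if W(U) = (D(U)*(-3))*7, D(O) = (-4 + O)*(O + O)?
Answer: 2*I*sqrt(333681) ≈ 1155.3*I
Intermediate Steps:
D(O) = 2*O*(-4 + O) (D(O) = (-4 + O)*(2*O) = 2*O*(-4 + O))
W(U) = -42*U*(-4 + U) (W(U) = ((2*U*(-4 + U))*(-3))*7 = -6*U*(-4 + U)*7 = -42*U*(-4 + U))
sqrt(-19074 + W(179)) = sqrt(-19074 + 42*179*(4 - 1*179)) = sqrt(-19074 + 42*179*(4 - 179)) = sqrt(-19074 + 42*179*(-175)) = sqrt(-19074 - 1315650) = sqrt(-1334724) = 2*I*sqrt(333681)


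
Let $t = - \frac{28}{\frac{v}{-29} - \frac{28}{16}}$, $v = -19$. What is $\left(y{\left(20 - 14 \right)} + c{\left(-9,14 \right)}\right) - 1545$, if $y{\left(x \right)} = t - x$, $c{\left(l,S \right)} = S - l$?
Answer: $- \frac{190808}{127} \approx -1502.4$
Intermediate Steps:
$t = \frac{3248}{127}$ ($t = - \frac{28}{- \frac{19}{-29} - \frac{28}{16}} = - \frac{28}{\left(-19\right) \left(- \frac{1}{29}\right) - \frac{7}{4}} = - \frac{28}{\frac{19}{29} - \frac{7}{4}} = - \frac{28}{- \frac{127}{116}} = \left(-28\right) \left(- \frac{116}{127}\right) = \frac{3248}{127} \approx 25.575$)
$y{\left(x \right)} = \frac{3248}{127} - x$
$\left(y{\left(20 - 14 \right)} + c{\left(-9,14 \right)}\right) - 1545 = \left(\left(\frac{3248}{127} - \left(20 - 14\right)\right) + \left(14 - -9\right)\right) - 1545 = \left(\left(\frac{3248}{127} - 6\right) + \left(14 + 9\right)\right) - 1545 = \left(\left(\frac{3248}{127} - 6\right) + 23\right) - 1545 = \left(\frac{2486}{127} + 23\right) - 1545 = \frac{5407}{127} - 1545 = - \frac{190808}{127}$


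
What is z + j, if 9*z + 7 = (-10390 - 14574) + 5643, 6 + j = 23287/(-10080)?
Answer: -7243709/3360 ≈ -2155.9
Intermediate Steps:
j = -83767/10080 (j = -6 + 23287/(-10080) = -6 + 23287*(-1/10080) = -6 - 23287/10080 = -83767/10080 ≈ -8.3102)
z = -19328/9 (z = -7/9 + ((-10390 - 14574) + 5643)/9 = -7/9 + (-24964 + 5643)/9 = -7/9 + (⅑)*(-19321) = -7/9 - 19321/9 = -19328/9 ≈ -2147.6)
z + j = -19328/9 - 83767/10080 = -7243709/3360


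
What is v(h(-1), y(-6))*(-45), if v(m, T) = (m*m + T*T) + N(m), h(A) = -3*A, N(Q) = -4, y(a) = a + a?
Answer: -6705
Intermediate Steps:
y(a) = 2*a
v(m, T) = -4 + T² + m² (v(m, T) = (m*m + T*T) - 4 = (m² + T²) - 4 = (T² + m²) - 4 = -4 + T² + m²)
v(h(-1), y(-6))*(-45) = (-4 + (2*(-6))² + (-3*(-1))²)*(-45) = (-4 + (-12)² + 3²)*(-45) = (-4 + 144 + 9)*(-45) = 149*(-45) = -6705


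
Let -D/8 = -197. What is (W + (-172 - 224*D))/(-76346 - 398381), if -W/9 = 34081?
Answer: 1575/1133 ≈ 1.3901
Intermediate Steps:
D = 1576 (D = -8*(-197) = 1576)
W = -306729 (W = -9*34081 = -306729)
(W + (-172 - 224*D))/(-76346 - 398381) = (-306729 + (-172 - 224*1576))/(-76346 - 398381) = (-306729 + (-172 - 353024))/(-474727) = (-306729 - 353196)*(-1/474727) = -659925*(-1/474727) = 1575/1133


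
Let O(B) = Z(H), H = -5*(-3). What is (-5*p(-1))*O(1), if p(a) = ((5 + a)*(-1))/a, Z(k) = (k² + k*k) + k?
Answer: -9300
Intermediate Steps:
H = 15
Z(k) = k + 2*k² (Z(k) = (k² + k²) + k = 2*k² + k = k + 2*k²)
O(B) = 465 (O(B) = 15*(1 + 2*15) = 15*(1 + 30) = 15*31 = 465)
p(a) = (-5 - a)/a
(-5*p(-1))*O(1) = -5*(-5 - 1*(-1))/(-1)*465 = -(-5)*(-5 + 1)*465 = -(-5)*(-4)*465 = -5*4*465 = -20*465 = -9300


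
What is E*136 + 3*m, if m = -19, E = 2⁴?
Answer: 2119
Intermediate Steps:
E = 16
E*136 + 3*m = 16*136 + 3*(-19) = 2176 - 57 = 2119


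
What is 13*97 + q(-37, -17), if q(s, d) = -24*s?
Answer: 2149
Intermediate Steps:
13*97 + q(-37, -17) = 13*97 - 24*(-37) = 1261 + 888 = 2149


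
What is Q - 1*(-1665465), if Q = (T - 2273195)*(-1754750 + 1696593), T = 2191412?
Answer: 4757919396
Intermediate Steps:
Q = 4756253931 (Q = (2191412 - 2273195)*(-1754750 + 1696593) = -81783*(-58157) = 4756253931)
Q - 1*(-1665465) = 4756253931 - 1*(-1665465) = 4756253931 + 1665465 = 4757919396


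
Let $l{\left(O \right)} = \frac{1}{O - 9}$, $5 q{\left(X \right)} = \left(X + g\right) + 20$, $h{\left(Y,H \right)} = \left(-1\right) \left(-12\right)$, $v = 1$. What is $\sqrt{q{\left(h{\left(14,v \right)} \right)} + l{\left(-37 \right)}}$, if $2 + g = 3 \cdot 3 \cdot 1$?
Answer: $\frac{\sqrt{411470}}{230} \approx 2.789$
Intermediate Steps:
$g = 7$ ($g = -2 + 3 \cdot 3 \cdot 1 = -2 + 9 \cdot 1 = -2 + 9 = 7$)
$h{\left(Y,H \right)} = 12$
$q{\left(X \right)} = \frac{27}{5} + \frac{X}{5}$ ($q{\left(X \right)} = \frac{\left(X + 7\right) + 20}{5} = \frac{\left(7 + X\right) + 20}{5} = \frac{27 + X}{5} = \frac{27}{5} + \frac{X}{5}$)
$l{\left(O \right)} = \frac{1}{-9 + O}$
$\sqrt{q{\left(h{\left(14,v \right)} \right)} + l{\left(-37 \right)}} = \sqrt{\left(\frac{27}{5} + \frac{1}{5} \cdot 12\right) + \frac{1}{-9 - 37}} = \sqrt{\left(\frac{27}{5} + \frac{12}{5}\right) + \frac{1}{-46}} = \sqrt{\frac{39}{5} - \frac{1}{46}} = \sqrt{\frac{1789}{230}} = \frac{\sqrt{411470}}{230}$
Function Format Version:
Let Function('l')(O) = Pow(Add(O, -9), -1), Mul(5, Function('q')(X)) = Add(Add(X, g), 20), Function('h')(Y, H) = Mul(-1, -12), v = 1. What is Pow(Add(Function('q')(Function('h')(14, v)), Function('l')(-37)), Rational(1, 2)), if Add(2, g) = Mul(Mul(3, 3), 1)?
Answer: Mul(Rational(1, 230), Pow(411470, Rational(1, 2))) ≈ 2.7890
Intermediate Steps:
g = 7 (g = Add(-2, Mul(Mul(3, 3), 1)) = Add(-2, Mul(9, 1)) = Add(-2, 9) = 7)
Function('h')(Y, H) = 12
Function('q')(X) = Add(Rational(27, 5), Mul(Rational(1, 5), X)) (Function('q')(X) = Mul(Rational(1, 5), Add(Add(X, 7), 20)) = Mul(Rational(1, 5), Add(Add(7, X), 20)) = Mul(Rational(1, 5), Add(27, X)) = Add(Rational(27, 5), Mul(Rational(1, 5), X)))
Function('l')(O) = Pow(Add(-9, O), -1)
Pow(Add(Function('q')(Function('h')(14, v)), Function('l')(-37)), Rational(1, 2)) = Pow(Add(Add(Rational(27, 5), Mul(Rational(1, 5), 12)), Pow(Add(-9, -37), -1)), Rational(1, 2)) = Pow(Add(Add(Rational(27, 5), Rational(12, 5)), Pow(-46, -1)), Rational(1, 2)) = Pow(Add(Rational(39, 5), Rational(-1, 46)), Rational(1, 2)) = Pow(Rational(1789, 230), Rational(1, 2)) = Mul(Rational(1, 230), Pow(411470, Rational(1, 2)))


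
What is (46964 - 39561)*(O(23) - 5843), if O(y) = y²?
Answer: -39339542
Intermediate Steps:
(46964 - 39561)*(O(23) - 5843) = (46964 - 39561)*(23² - 5843) = 7403*(529 - 5843) = 7403*(-5314) = -39339542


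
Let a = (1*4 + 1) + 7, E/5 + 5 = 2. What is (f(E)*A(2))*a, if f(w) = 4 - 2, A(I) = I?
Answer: 48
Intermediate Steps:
E = -15 (E = -25 + 5*2 = -25 + 10 = -15)
f(w) = 2
a = 12 (a = (4 + 1) + 7 = 5 + 7 = 12)
(f(E)*A(2))*a = (2*2)*12 = 4*12 = 48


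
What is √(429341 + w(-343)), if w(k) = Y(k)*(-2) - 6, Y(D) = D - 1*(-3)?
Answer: √430015 ≈ 655.75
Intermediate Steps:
Y(D) = 3 + D (Y(D) = D + 3 = 3 + D)
w(k) = -12 - 2*k (w(k) = (3 + k)*(-2) - 6 = (-6 - 2*k) - 6 = -12 - 2*k)
√(429341 + w(-343)) = √(429341 + (-12 - 2*(-343))) = √(429341 + (-12 + 686)) = √(429341 + 674) = √430015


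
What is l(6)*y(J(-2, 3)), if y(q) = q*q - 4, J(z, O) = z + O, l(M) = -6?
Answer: 18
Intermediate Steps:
J(z, O) = O + z
y(q) = -4 + q**2 (y(q) = q**2 - 4 = -4 + q**2)
l(6)*y(J(-2, 3)) = -6*(-4 + (3 - 2)**2) = -6*(-4 + 1**2) = -6*(-4 + 1) = -6*(-3) = 18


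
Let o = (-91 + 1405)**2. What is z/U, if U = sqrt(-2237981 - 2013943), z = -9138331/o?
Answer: 9138331*I*sqrt(118109)/1223559161784 ≈ 0.0025667*I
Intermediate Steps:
o = 1726596 (o = 1314**2 = 1726596)
z = -9138331/1726596 ≈ -5.2927
U = 6*I*sqrt(118109) (U = sqrt(-4251924) = 6*I*sqrt(118109) ≈ 2062.0*I)
z/U = -9138331*(-I*sqrt(118109)/708654)/1726596 = -(-9138331)*I*sqrt(118109)/1223559161784 = 9138331*I*sqrt(118109)/1223559161784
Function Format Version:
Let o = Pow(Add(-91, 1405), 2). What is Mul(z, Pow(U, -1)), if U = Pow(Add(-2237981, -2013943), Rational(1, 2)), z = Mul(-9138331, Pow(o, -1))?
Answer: Mul(Rational(9138331, 1223559161784), I, Pow(118109, Rational(1, 2))) ≈ Mul(0.0025667, I)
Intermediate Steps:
o = 1726596 (o = Pow(1314, 2) = 1726596)
z = Rational(-9138331, 1726596) (z = Mul(-9138331, Pow(1726596, -1)) = Mul(-9138331, Rational(1, 1726596)) = Rational(-9138331, 1726596) ≈ -5.2927)
U = Mul(6, I, Pow(118109, Rational(1, 2))) (U = Pow(-4251924, Rational(1, 2)) = Mul(6, I, Pow(118109, Rational(1, 2))) ≈ Mul(2062.0, I))
Mul(z, Pow(U, -1)) = Mul(Rational(-9138331, 1726596), Pow(Mul(6, I, Pow(118109, Rational(1, 2))), -1)) = Mul(Rational(-9138331, 1726596), Mul(Rational(-1, 708654), I, Pow(118109, Rational(1, 2)))) = Mul(Rational(9138331, 1223559161784), I, Pow(118109, Rational(1, 2)))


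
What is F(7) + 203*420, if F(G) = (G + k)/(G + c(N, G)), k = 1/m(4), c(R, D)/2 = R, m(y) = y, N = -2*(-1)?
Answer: 3751469/44 ≈ 85261.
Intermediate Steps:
N = 2
c(R, D) = 2*R
k = ¼ (k = 1/4 = ¼ ≈ 0.25000)
F(G) = (¼ + G)/(4 + G) (F(G) = (G + ¼)/(G + 2*2) = (¼ + G)/(G + 4) = (¼ + G)/(4 + G))
F(7) + 203*420 = (¼ + 7)/(4 + 7) + 203*420 = (29/4)/11 + 85260 = (1/11)*(29/4) + 85260 = 29/44 + 85260 = 3751469/44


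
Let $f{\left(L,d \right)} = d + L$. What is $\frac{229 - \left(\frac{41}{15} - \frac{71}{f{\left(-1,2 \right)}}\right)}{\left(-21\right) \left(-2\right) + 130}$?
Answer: $\frac{4459}{2580} \approx 1.7283$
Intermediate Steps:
$f{\left(L,d \right)} = L + d$
$\frac{229 - \left(\frac{41}{15} - \frac{71}{f{\left(-1,2 \right)}}\right)}{\left(-21\right) \left(-2\right) + 130} = \frac{229 - \left(\frac{41}{15} - \frac{71}{-1 + 2}\right)}{\left(-21\right) \left(-2\right) + 130} = \frac{229 - \left(41 \cdot \frac{1}{15} - \frac{71}{1}\right)}{42 + 130} = \frac{229 - \left(\frac{41}{15} - 71\right)}{172} = \left(229 - \left(\frac{41}{15} - 71\right)\right) \frac{1}{172} = \left(229 - - \frac{1024}{15}\right) \frac{1}{172} = \left(229 + \frac{1024}{15}\right) \frac{1}{172} = \frac{4459}{15} \cdot \frac{1}{172} = \frac{4459}{2580}$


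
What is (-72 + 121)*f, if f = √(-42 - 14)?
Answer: 98*I*√14 ≈ 366.68*I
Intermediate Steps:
f = 2*I*√14 (f = √(-56) = 2*I*√14 ≈ 7.4833*I)
(-72 + 121)*f = (-72 + 121)*(2*I*√14) = 49*(2*I*√14) = 98*I*√14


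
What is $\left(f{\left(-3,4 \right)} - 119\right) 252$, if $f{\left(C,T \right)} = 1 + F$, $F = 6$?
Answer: $-28224$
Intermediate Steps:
$f{\left(C,T \right)} = 7$ ($f{\left(C,T \right)} = 1 + 6 = 7$)
$\left(f{\left(-3,4 \right)} - 119\right) 252 = \left(7 - 119\right) 252 = \left(-112\right) 252 = -28224$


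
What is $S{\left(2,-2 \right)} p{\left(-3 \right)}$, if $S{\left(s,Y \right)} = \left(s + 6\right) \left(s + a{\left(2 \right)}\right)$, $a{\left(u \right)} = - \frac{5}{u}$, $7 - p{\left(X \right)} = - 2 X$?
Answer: $-4$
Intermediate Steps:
$p{\left(X \right)} = 7 + 2 X$ ($p{\left(X \right)} = 7 - - 2 X = 7 + 2 X$)
$S{\left(s,Y \right)} = \left(6 + s\right) \left(- \frac{5}{2} + s\right)$ ($S{\left(s,Y \right)} = \left(s + 6\right) \left(s - \frac{5}{2}\right) = \left(6 + s\right) \left(s - \frac{5}{2}\right) = \left(6 + s\right) \left(- \frac{5}{2} + s\right)$)
$S{\left(2,-2 \right)} p{\left(-3 \right)} = \left(-15 + 2^{2} + \frac{7}{2} \cdot 2\right) \left(7 + 2 \left(-3\right)\right) = \left(-15 + 4 + 7\right) \left(7 - 6\right) = \left(-4\right) 1 = -4$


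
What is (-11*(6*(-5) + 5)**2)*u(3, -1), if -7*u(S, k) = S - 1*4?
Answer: -6875/7 ≈ -982.14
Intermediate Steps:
u(S, k) = 4/7 - S/7 (u(S, k) = -(S - 1*4)/7 = -(S - 4)/7 = -(-4 + S)/7 = 4/7 - S/7)
(-11*(6*(-5) + 5)**2)*u(3, -1) = (-11*(6*(-5) + 5)**2)*(4/7 - 1/7*3) = (-11*(-30 + 5)**2)*(4/7 - 3/7) = -11*(-25)**2*(1/7) = -11*625*(1/7) = -6875*1/7 = -6875/7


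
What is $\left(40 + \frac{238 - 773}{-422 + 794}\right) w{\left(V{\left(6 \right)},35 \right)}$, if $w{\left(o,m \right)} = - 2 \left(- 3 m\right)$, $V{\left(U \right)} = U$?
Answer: $\frac{502075}{62} \approx 8098.0$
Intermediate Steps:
$w{\left(o,m \right)} = 6 m$
$\left(40 + \frac{238 - 773}{-422 + 794}\right) w{\left(V{\left(6 \right)},35 \right)} = \left(40 + \frac{238 - 773}{-422 + 794}\right) 6 \cdot 35 = \left(40 - \frac{535}{372}\right) 210 = \frac{14345}{372} \cdot 210 = \frac{502075}{62}$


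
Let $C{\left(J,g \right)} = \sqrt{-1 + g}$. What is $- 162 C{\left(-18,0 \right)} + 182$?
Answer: $182 - 162 i \approx 182.0 - 162.0 i$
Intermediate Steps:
$- 162 C{\left(-18,0 \right)} + 182 = - 162 \sqrt{-1 + 0} + 182 = - 162 \sqrt{-1} + 182 = - 162 i + 182 = 182 - 162 i$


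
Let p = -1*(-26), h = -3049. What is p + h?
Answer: -3023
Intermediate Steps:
p = 26
p + h = 26 - 3049 = -3023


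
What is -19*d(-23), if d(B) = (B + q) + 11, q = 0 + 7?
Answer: 95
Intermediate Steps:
q = 7
d(B) = 18 + B (d(B) = (B + 7) + 11 = (7 + B) + 11 = 18 + B)
-19*d(-23) = -19*(18 - 23) = -19*(-5) = 95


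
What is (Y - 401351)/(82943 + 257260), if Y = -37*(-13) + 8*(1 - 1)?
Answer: -400870/340203 ≈ -1.1783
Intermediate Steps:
Y = 481 (Y = 481 + 8*0 = 481 + 0 = 481)
(Y - 401351)/(82943 + 257260) = (481 - 401351)/(82943 + 257260) = -400870/340203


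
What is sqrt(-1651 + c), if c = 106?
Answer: I*sqrt(1545) ≈ 39.307*I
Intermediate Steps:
sqrt(-1651 + c) = sqrt(-1651 + 106) = sqrt(-1545) = I*sqrt(1545)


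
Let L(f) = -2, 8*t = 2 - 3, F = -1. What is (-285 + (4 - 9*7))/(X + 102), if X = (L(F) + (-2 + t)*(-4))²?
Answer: -1376/577 ≈ -2.3848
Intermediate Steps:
t = -⅛ (t = (2 - 3)/8 = (⅛)*(-1) = -⅛ ≈ -0.12500)
X = 169/4 (X = (-2 + (-2 - ⅛)*(-4))² = (-2 - 17/8*(-4))² = (-2 + 17/2)² = (13/2)² = 169/4 ≈ 42.250)
(-285 + (4 - 9*7))/(X + 102) = (-285 + (4 - 9*7))/(169/4 + 102) = (-285 + (4 - 63))/(577/4) = (-285 - 59)*(4/577) = -344*4/577 = -1376/577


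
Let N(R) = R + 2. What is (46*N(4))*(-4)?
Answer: -1104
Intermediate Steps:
N(R) = 2 + R
(46*N(4))*(-4) = (46*(2 + 4))*(-4) = (46*6)*(-4) = 276*(-4) = -1104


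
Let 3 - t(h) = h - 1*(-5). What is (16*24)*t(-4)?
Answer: 768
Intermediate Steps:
t(h) = -2 - h (t(h) = 3 - (h - 1*(-5)) = 3 - (h + 5) = 3 - (5 + h) = 3 + (-5 - h) = -2 - h)
(16*24)*t(-4) = (16*24)*(-2 - 1*(-4)) = 384*(-2 + 4) = 384*2 = 768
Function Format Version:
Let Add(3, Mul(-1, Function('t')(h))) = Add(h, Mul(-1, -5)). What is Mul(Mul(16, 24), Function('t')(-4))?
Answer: 768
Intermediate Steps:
Function('t')(h) = Add(-2, Mul(-1, h)) (Function('t')(h) = Add(3, Mul(-1, Add(h, Mul(-1, -5)))) = Add(3, Mul(-1, Add(h, 5))) = Add(3, Mul(-1, Add(5, h))) = Add(3, Add(-5, Mul(-1, h))) = Add(-2, Mul(-1, h)))
Mul(Mul(16, 24), Function('t')(-4)) = Mul(Mul(16, 24), Add(-2, Mul(-1, -4))) = Mul(384, Add(-2, 4)) = Mul(384, 2) = 768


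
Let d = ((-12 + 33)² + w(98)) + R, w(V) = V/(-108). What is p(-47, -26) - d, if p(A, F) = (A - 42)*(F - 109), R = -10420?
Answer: 1187725/54 ≈ 21995.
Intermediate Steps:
p(A, F) = (-109 + F)*(-42 + A) (p(A, F) = (-42 + A)*(-109 + F) = (-109 + F)*(-42 + A))
w(V) = -V/108 (w(V) = V*(-1/108) = -V/108)
d = -538915/54 (d = ((-12 + 33)² - 1/108*98) - 10420 = (21² - 49/54) - 10420 = (441 - 49/54) - 10420 = 23765/54 - 10420 = -538915/54 ≈ -9979.9)
p(-47, -26) - d = (4578 - 109*(-47) - 42*(-26) - 47*(-26)) - 1*(-538915/54) = (4578 + 5123 + 1092 + 1222) + 538915/54 = 12015 + 538915/54 = 1187725/54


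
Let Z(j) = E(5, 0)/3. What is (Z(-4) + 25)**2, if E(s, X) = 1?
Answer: 5776/9 ≈ 641.78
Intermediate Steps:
Z(j) = 1/3
(Z(-4) + 25)**2 = (1/3 + 25)**2 = (76/3)**2 = 5776/9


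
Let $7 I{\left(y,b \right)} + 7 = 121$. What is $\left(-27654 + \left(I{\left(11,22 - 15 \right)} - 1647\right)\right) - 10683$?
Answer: $- \frac{279774}{7} \approx -39968.0$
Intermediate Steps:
$I{\left(y,b \right)} = \frac{114}{7}$ ($I{\left(y,b \right)} = -1 + \frac{1}{7} \cdot 121 = -1 + \frac{121}{7} = \frac{114}{7}$)
$\left(-27654 + \left(I{\left(11,22 - 15 \right)} - 1647\right)\right) - 10683 = \left(-27654 + \left(\frac{114}{7} - 1647\right)\right) - 10683 = \left(-27654 - \frac{11415}{7}\right) - 10683 = - \frac{204993}{7} - 10683 = - \frac{279774}{7}$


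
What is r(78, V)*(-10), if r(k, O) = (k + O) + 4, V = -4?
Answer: -780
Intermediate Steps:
r(k, O) = 4 + O + k (r(k, O) = (O + k) + 4 = 4 + O + k)
r(78, V)*(-10) = (4 - 4 + 78)*(-10) = 78*(-10) = -780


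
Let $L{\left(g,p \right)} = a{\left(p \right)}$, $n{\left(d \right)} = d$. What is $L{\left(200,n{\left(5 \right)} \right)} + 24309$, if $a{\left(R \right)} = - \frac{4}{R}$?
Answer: $\frac{121541}{5} \approx 24308.0$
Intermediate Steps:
$L{\left(g,p \right)} = - \frac{4}{p}$
$L{\left(200,n{\left(5 \right)} \right)} + 24309 = - \frac{4}{5} + 24309 = \frac{121541}{5}$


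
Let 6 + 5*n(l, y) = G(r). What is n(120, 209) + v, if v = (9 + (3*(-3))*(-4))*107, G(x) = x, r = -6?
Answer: 24063/5 ≈ 4812.6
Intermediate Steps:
n(l, y) = -12/5 (n(l, y) = -6/5 + (⅕)*(-6) = -6/5 - 6/5 = -12/5)
v = 4815 (v = (9 - 9*(-4))*107 = (9 + 36)*107 = 45*107 = 4815)
n(120, 209) + v = -12/5 + 4815 = 24063/5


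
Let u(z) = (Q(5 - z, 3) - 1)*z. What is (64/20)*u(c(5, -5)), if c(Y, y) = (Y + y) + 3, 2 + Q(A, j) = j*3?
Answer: 288/5 ≈ 57.600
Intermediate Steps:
Q(A, j) = -2 + 3*j (Q(A, j) = -2 + j*3 = -2 + 3*j)
c(Y, y) = 3 + Y + y
u(z) = 6*z (u(z) = ((-2 + 3*3) - 1)*z = ((-2 + 9) - 1)*z = (7 - 1)*z = 6*z)
(64/20)*u(c(5, -5)) = (64/20)*(6*(3 + 5 - 5)) = (64*(1/20))*(6*3) = (16/5)*18 = 288/5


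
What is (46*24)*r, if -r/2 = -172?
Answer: 379776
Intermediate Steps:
r = 344 (r = -2*(-172) = 344)
(46*24)*r = (46*24)*344 = 1104*344 = 379776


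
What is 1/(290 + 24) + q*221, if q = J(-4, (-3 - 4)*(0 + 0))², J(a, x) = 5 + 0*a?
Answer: 1734851/314 ≈ 5525.0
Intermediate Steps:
J(a, x) = 5 (J(a, x) = 5 + 0 = 5)
q = 25 (q = 5² = 25)
1/(290 + 24) + q*221 = 1/(290 + 24) + 25*221 = 1/314 + 5525 = 1734851/314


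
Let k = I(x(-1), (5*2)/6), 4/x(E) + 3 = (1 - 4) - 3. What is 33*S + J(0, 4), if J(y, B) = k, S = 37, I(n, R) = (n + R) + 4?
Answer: 11036/9 ≈ 1226.2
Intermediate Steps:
x(E) = -4/9 (x(E) = 4/(-3 + ((1 - 4) - 3)) = 4/(-3 + (-3 - 3)) = 4/(-3 - 6) = 4/(-9) = 4*(-⅑) = -4/9)
I(n, R) = 4 + R + n (I(n, R) = (R + n) + 4 = 4 + R + n)
k = 47/9 (k = 4 + (5*2)/6 - 4/9 = 4 + 10*(⅙) - 4/9 = 4 + 5/3 - 4/9 = 47/9 ≈ 5.2222)
J(y, B) = 47/9
33*S + J(0, 4) = 33*37 + 47/9 = 1221 + 47/9 = 11036/9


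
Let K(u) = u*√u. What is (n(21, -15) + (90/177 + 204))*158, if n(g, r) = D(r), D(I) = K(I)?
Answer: 1906428/59 - 2370*I*√15 ≈ 32312.0 - 9179.0*I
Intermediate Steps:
K(u) = u^(3/2)
D(I) = I^(3/2)
n(g, r) = r^(3/2)
(n(21, -15) + (90/177 + 204))*158 = ((-15)^(3/2) + (90/177 + 204))*158 = (-15*I*√15 + (90*(1/177) + 204))*158 = (-15*I*√15 + (30/59 + 204))*158 = (-15*I*√15 + 12066/59)*158 = (12066/59 - 15*I*√15)*158 = 1906428/59 - 2370*I*√15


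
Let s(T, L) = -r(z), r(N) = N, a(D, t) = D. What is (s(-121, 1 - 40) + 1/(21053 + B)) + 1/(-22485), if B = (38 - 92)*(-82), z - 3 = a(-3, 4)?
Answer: -2996/572940285 ≈ -5.2292e-6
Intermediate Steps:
z = 0 (z = 3 - 3 = 0)
B = 4428 (B = -54*(-82) = 4428)
s(T, L) = 0 (s(T, L) = -1*0 = 0)
(s(-121, 1 - 40) + 1/(21053 + B)) + 1/(-22485) = (0 + 1/(21053 + 4428)) + 1/(-22485) = (0 + 1/25481) - 1/22485 = 1/25481 - 1/22485 = -2996/572940285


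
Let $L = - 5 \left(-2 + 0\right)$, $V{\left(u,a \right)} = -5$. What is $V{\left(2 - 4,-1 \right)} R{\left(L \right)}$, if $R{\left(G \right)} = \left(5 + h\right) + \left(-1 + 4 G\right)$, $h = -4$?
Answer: $-200$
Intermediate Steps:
$L = 10$ ($L = \left(-5\right) \left(-2\right) = 10$)
$R{\left(G \right)} = 4 G$ ($R{\left(G \right)} = \left(5 - 4\right) + \left(-1 + 4 G\right) = 1 + \left(-1 + 4 G\right) = 4 G$)
$V{\left(2 - 4,-1 \right)} R{\left(L \right)} = - 5 \cdot 4 \cdot 10 = \left(-5\right) 40 = -200$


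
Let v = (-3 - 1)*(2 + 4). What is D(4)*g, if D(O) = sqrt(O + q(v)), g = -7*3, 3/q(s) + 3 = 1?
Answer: -21*sqrt(10)/2 ≈ -33.204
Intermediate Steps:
v = -24 (v = -4*6 = -24)
q(s) = -3/2 (q(s) = 3/(-3 + 1) = 3/(-2) = 3*(-1/2) = -3/2)
g = -21
D(O) = sqrt(-3/2 + O) (D(O) = sqrt(O - 3/2) = sqrt(-3/2 + O))
D(4)*g = (sqrt(-6 + 4*4)/2)*(-21) = (sqrt(-6 + 16)/2)*(-21) = (sqrt(10)/2)*(-21) = -21*sqrt(10)/2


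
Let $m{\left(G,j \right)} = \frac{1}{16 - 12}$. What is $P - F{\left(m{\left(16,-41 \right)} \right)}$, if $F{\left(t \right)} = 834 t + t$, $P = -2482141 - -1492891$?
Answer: $- \frac{3957835}{4} \approx -9.8946 \cdot 10^{5}$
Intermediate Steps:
$m{\left(G,j \right)} = \frac{1}{4}$
$P = -989250$ ($P = -2482141 + 1492891 = -989250$)
$F{\left(t \right)} = 835 t$
$P - F{\left(m{\left(16,-41 \right)} \right)} = -989250 - 835 \cdot \frac{1}{4} = -989250 - \frac{835}{4} = - \frac{3957835}{4}$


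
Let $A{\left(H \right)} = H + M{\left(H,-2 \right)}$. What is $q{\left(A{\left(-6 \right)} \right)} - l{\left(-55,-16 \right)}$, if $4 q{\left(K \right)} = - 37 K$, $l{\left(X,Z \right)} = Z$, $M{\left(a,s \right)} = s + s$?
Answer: $\frac{217}{2} \approx 108.5$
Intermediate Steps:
$M{\left(a,s \right)} = 2 s$
$A{\left(H \right)} = -4 + H$ ($A{\left(H \right)} = H + 2 \left(-2\right) = H - 4 = -4 + H$)
$q{\left(K \right)} = - \frac{37 K}{4}$ ($q{\left(K \right)} = \frac{\left(-37\right) K}{4} = - \frac{37 K}{4}$)
$q{\left(A{\left(-6 \right)} \right)} - l{\left(-55,-16 \right)} = - \frac{37 \left(-4 - 6\right)}{4} - -16 = \left(- \frac{37}{4}\right) \left(-10\right) + 16 = \frac{185}{2} + 16 = \frac{217}{2}$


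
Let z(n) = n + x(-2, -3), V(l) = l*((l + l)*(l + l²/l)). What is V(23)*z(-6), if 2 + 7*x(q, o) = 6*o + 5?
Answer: -2774076/7 ≈ -3.9630e+5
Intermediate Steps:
x(q, o) = 3/7 + 6*o/7 (x(q, o) = -2/7 + (6*o + 5)/7 = -2/7 + (5 + 6*o)/7 = -2/7 + (5/7 + 6*o/7) = 3/7 + 6*o/7)
V(l) = 4*l³ (V(l) = l*((2*l)*(l + l)) = l*((2*l)*(2*l)) = l*(4*l²) = 4*l³)
z(n) = -15/7 + n (z(n) = n + (3/7 + (6/7)*(-3)) = n + (3/7 - 18/7) = n - 15/7 = -15/7 + n)
V(23)*z(-6) = (4*23³)*(-15/7 - 6) = (4*12167)*(-57/7) = 48668*(-57/7) = -2774076/7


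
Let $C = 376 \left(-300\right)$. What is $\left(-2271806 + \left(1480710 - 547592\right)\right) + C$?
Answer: $-1451488$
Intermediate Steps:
$C = -112800$
$\left(-2271806 + \left(1480710 - 547592\right)\right) + C = \left(-2271806 + \left(1480710 - 547592\right)\right) - 112800 = \left(-2271806 + 933118\right) - 112800 = -1338688 - 112800 = -1451488$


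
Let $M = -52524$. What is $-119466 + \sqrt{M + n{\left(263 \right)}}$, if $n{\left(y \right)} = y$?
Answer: $-119466 + i \sqrt{52261} \approx -1.1947 \cdot 10^{5} + 228.61 i$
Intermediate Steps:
$-119466 + \sqrt{M + n{\left(263 \right)}} = -119466 + \sqrt{-52524 + 263} = -119466 + \sqrt{-52261} = -119466 + i \sqrt{52261}$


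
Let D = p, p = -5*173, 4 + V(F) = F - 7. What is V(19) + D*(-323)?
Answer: 279403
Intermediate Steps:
V(F) = -11 + F (V(F) = -4 + (F - 7) = -4 + (-7 + F) = -11 + F)
p = -865
D = -865
V(19) + D*(-323) = (-11 + 19) - 865*(-323) = 8 + 279395 = 279403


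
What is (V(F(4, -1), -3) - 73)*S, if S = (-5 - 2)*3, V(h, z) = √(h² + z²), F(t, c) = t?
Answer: 1428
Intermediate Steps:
S = -21 (S = -7*3 = -21)
(V(F(4, -1), -3) - 73)*S = (√(4² + (-3)²) - 73)*(-21) = (√(16 + 9) - 73)*(-21) = (√25 - 73)*(-21) = (5 - 73)*(-21) = -68*(-21) = 1428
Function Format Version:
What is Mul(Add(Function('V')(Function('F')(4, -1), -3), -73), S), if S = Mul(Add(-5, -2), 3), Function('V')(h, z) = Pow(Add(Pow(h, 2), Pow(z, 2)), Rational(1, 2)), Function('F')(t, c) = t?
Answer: 1428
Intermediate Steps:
S = -21 (S = Mul(-7, 3) = -21)
Mul(Add(Function('V')(Function('F')(4, -1), -3), -73), S) = Mul(Add(Pow(Add(Pow(4, 2), Pow(-3, 2)), Rational(1, 2)), -73), -21) = Mul(Add(Pow(Add(16, 9), Rational(1, 2)), -73), -21) = Mul(Add(Pow(25, Rational(1, 2)), -73), -21) = Mul(Add(5, -73), -21) = Mul(-68, -21) = 1428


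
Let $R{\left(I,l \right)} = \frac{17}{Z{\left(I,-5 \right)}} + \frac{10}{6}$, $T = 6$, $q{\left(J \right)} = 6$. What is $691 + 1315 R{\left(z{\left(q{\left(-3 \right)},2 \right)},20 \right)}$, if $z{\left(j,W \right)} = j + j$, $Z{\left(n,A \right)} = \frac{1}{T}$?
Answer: $\frac{411038}{3} \approx 1.3701 \cdot 10^{5}$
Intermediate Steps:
$Z{\left(n,A \right)} = \frac{1}{6}$
$z{\left(j,W \right)} = 2 j$
$R{\left(I,l \right)} = \frac{311}{3}$ ($R{\left(I,l \right)} = 17 \frac{1}{\frac{1}{6}} + \frac{10}{6} = 17 \cdot 6 + 10 \cdot \frac{1}{6} = 102 + \frac{5}{3} = \frac{311}{3}$)
$691 + 1315 R{\left(z{\left(q{\left(-3 \right)},2 \right)},20 \right)} = 691 + 1315 \cdot \frac{311}{3} = 691 + \frac{408965}{3} = \frac{411038}{3}$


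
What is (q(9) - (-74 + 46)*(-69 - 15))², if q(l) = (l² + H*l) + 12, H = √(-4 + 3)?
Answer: 5103000 - 40662*I ≈ 5.103e+6 - 40662.0*I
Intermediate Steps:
H = I (H = √(-1) = I ≈ 1.0*I)
q(l) = 12 + l² + I*l (q(l) = (l² + I*l) + 12 = 12 + l² + I*l)
(q(9) - (-74 + 46)*(-69 - 15))² = ((12 + 9² + I*9) - (-74 + 46)*(-69 - 15))² = ((12 + 81 + 9*I) - (-28)*(-84))² = ((93 + 9*I) - 1*2352)² = ((93 + 9*I) - 2352)² = (-2259 + 9*I)²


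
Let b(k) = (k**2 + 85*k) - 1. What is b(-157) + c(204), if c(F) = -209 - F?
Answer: 10890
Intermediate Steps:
b(k) = -1 + k**2 + 85*k
b(-157) + c(204) = (-1 + (-157)**2 + 85*(-157)) + (-209 - 1*204) = (-1 + 24649 - 13345) + (-209 - 204) = 11303 - 413 = 10890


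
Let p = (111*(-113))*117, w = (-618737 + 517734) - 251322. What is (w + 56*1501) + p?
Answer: -1735800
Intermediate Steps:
w = -352325 (w = -101003 - 251322 = -352325)
p = -1467531 (p = -12543*117 = -1467531)
(w + 56*1501) + p = (-352325 + 56*1501) - 1467531 = (-352325 + 84056) - 1467531 = -268269 - 1467531 = -1735800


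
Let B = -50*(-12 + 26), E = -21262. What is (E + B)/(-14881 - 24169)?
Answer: 10981/19525 ≈ 0.56241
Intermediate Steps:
B = -700 (B = -50*14 = -700)
(E + B)/(-14881 - 24169) = (-21262 - 700)/(-14881 - 24169) = -21962/(-39050) = -21962*(-1/39050) = 10981/19525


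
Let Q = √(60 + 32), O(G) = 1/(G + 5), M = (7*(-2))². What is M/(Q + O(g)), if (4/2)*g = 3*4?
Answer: -2156/11131 + 47432*√23/11131 ≈ 20.243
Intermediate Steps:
g = 6 (g = (3*4)/2 = (½)*12 = 6)
M = 196 (M = (-14)² = 196)
O(G) = 1/(5 + G)
Q = 2*√23 (Q = √92 = 2*√23 ≈ 9.5917)
M/(Q + O(g)) = 196/(2*√23 + 1/(5 + 6)) = 196/(2*√23 + 1/11) = 196/(1/11 + 2*√23)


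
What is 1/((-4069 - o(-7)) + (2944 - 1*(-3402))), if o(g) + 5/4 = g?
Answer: 4/9141 ≈ 0.00043759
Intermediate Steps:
o(g) = -5/4 + g
1/((-4069 - o(-7)) + (2944 - 1*(-3402))) = 1/((-4069 - (-5/4 - 7)) + (2944 - 1*(-3402))) = 1/((-4069 - 1*(-33/4)) + (2944 + 3402)) = 1/((-4069 + 33/4) + 6346) = 1/(-16243/4 + 6346) = 1/(9141/4) = 4/9141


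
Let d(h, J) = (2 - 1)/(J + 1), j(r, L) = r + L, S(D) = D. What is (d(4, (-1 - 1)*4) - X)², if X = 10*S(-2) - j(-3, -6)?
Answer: 5776/49 ≈ 117.88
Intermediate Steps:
j(r, L) = L + r
d(h, J) = 1/(1 + J)
X = -11 (X = 10*(-2) - (-6 - 3) = -20 - 1*(-9) = -20 + 9 = -11)
(d(4, (-1 - 1)*4) - X)² = (1/(1 + (-1 - 1)*4) - 1*(-11))² = (1/(1 - 2*4) + 11)² = (1/(1 - 8) + 11)² = (1/(-7) + 11)² = (-⅐ + 11)² = (76/7)² = 5776/49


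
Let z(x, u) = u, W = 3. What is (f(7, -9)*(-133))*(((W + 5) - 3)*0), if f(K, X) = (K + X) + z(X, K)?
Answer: 0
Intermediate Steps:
f(K, X) = X + 2*K (f(K, X) = (K + X) + K = X + 2*K)
(f(7, -9)*(-133))*(((W + 5) - 3)*0) = ((-9 + 2*7)*(-133))*(((3 + 5) - 3)*0) = ((-9 + 14)*(-133))*((8 - 3)*0) = (5*(-133))*(5*0) = -665*0 = 0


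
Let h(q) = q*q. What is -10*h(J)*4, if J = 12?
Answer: -5760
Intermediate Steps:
h(q) = q**2
-10*h(J)*4 = -10*12**2*4 = -10*144*4 = -1440*4 = -5760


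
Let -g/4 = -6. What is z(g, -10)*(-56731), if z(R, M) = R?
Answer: -1361544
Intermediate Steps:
g = 24 (g = -4*(-6) = 24)
z(g, -10)*(-56731) = 24*(-56731) = -1361544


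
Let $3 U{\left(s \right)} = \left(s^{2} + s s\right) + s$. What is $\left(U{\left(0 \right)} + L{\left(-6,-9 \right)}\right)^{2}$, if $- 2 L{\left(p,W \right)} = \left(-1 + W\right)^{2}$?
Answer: $2500$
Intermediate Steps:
$L{\left(p,W \right)} = - \frac{\left(-1 + W\right)^{2}}{2}$
$U{\left(s \right)} = \frac{s}{3} + \frac{2 s^{2}}{3}$ ($U{\left(s \right)} = \frac{\left(s^{2} + s s\right) + s}{3} = \frac{\left(s^{2} + s^{2}\right) + s}{3} = \frac{2 s^{2} + s}{3} = \frac{s + 2 s^{2}}{3} = \frac{s}{3} + \frac{2 s^{2}}{3}$)
$\left(U{\left(0 \right)} + L{\left(-6,-9 \right)}\right)^{2} = \left(\frac{1}{3} \cdot 0 \left(1 + 2 \cdot 0\right) - \frac{\left(-1 - 9\right)^{2}}{2}\right)^{2} = \left(\frac{1}{3} \cdot 0 \left(1 + 0\right) - \frac{\left(-10\right)^{2}}{2}\right)^{2} = \left(\frac{1}{3} \cdot 0 \cdot 1 - 50\right)^{2} = \left(0 - 50\right)^{2} = \left(-50\right)^{2} = 2500$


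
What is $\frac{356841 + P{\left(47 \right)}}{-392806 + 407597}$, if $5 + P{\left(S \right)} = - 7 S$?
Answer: $\frac{356507}{14791} \approx 24.103$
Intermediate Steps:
$P{\left(S \right)} = -5 - 7 S$
$\frac{356841 + P{\left(47 \right)}}{-392806 + 407597} = \frac{356841 - 334}{-392806 + 407597} = \frac{356841 - 334}{14791} = \left(356841 - 334\right) \frac{1}{14791} = 356507 \cdot \frac{1}{14791} = \frac{356507}{14791}$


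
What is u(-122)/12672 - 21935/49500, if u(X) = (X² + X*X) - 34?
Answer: 301483/158400 ≈ 1.9033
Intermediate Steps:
u(X) = -34 + 2*X² (u(X) = (X² + X²) - 34 = 2*X² - 34 = -34 + 2*X²)
u(-122)/12672 - 21935/49500 = (-34 + 2*(-122)²)/12672 - 21935/49500 = (-34 + 2*14884)*(1/12672) - 21935*1/49500 = (-34 + 29768)*(1/12672) - 4387/9900 = 29734*(1/12672) - 4387/9900 = 14867/6336 - 4387/9900 = 301483/158400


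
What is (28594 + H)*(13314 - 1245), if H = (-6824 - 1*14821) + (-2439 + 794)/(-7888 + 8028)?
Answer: 334902681/4 ≈ 8.3726e+7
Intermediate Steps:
H = -86627/4 (H = (-6824 - 14821) - 1645/140 = -21645 - 1645*1/140 = -21645 - 47/4 = -86627/4 ≈ -21657.)
(28594 + H)*(13314 - 1245) = (28594 - 86627/4)*(13314 - 1245) = (27749/4)*12069 = 334902681/4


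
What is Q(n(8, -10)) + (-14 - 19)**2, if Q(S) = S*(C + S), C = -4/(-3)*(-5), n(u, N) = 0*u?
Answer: 1089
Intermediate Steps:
n(u, N) = 0
C = -20/3 (C = -4*(-1/3)*(-5) = (4/3)*(-5) = -20/3 ≈ -6.6667)
Q(S) = S*(-20/3 + S)
Q(n(8, -10)) + (-14 - 19)**2 = (1/3)*0*(-20 + 3*0) + (-14 - 19)**2 = (1/3)*0*(-20 + 0) + (-33)**2 = (1/3)*0*(-20) + 1089 = 0 + 1089 = 1089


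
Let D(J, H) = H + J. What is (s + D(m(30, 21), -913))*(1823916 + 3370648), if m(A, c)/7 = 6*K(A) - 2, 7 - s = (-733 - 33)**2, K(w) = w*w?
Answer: -2856366074064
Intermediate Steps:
K(w) = w**2
s = -586749 (s = 7 - (-733 - 33)**2 = 7 - 1*(-766)**2 = 7 - 1*586756 = 7 - 586756 = -586749)
m(A, c) = -14 + 42*A**2 (m(A, c) = 7*(6*A**2 - 2) = 7*(-2 + 6*A**2) = -14 + 42*A**2)
(s + D(m(30, 21), -913))*(1823916 + 3370648) = (-586749 + (-913 + (-14 + 42*30**2)))*(1823916 + 3370648) = (-586749 + (-913 + (-14 + 42*900)))*5194564 = (-586749 + (-913 + (-14 + 37800)))*5194564 = (-586749 + (-913 + 37786))*5194564 = (-586749 + 36873)*5194564 = -549876*5194564 = -2856366074064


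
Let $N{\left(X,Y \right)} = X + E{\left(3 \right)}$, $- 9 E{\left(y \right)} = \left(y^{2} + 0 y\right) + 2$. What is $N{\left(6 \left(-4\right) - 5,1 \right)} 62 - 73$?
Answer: $- \frac{17521}{9} \approx -1946.8$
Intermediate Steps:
$E{\left(y \right)} = - \frac{2}{9} - \frac{y^{2}}{9}$ ($E{\left(y \right)} = - \frac{\left(y^{2} + 0 y\right) + 2}{9} = - \frac{\left(y^{2} + 0\right) + 2}{9} = - \frac{y^{2} + 2}{9} = - \frac{2 + y^{2}}{9} = - \frac{2}{9} - \frac{y^{2}}{9}$)
$N{\left(X,Y \right)} = - \frac{11}{9} + X$ ($N{\left(X,Y \right)} = X - \left(\frac{2}{9} + \frac{3^{2}}{9}\right) = X - \frac{11}{9} = - \frac{11}{9} + X$)
$N{\left(6 \left(-4\right) - 5,1 \right)} 62 - 73 = \left(- \frac{11}{9} + \left(6 \left(-4\right) - 5\right)\right) 62 - 73 = \left(- \frac{11}{9} - 29\right) 62 - 73 = \left(- \frac{272}{9}\right) 62 - 73 = - \frac{16864}{9} - 73 = - \frac{17521}{9}$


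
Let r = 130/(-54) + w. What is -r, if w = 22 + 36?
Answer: -1501/27 ≈ -55.593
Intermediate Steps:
w = 58
r = 1501/27 (r = 130/(-54) + 58 = -1/54*130 + 58 = -65/27 + 58 = 1501/27 ≈ 55.593)
-r = -1*1501/27 = -1501/27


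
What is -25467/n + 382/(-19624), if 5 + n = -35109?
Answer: 121587715/172269284 ≈ 0.70580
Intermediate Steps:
n = -35114 (n = -5 - 35109 = -35114)
-25467/n + 382/(-19624) = -25467/(-35114) + 382/(-19624) = -25467*(-1/35114) + 382*(-1/19624) = 25467/35114 - 191/9812 = 121587715/172269284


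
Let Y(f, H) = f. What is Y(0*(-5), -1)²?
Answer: 0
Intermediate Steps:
Y(0*(-5), -1)² = (0*(-5))² = 0² = 0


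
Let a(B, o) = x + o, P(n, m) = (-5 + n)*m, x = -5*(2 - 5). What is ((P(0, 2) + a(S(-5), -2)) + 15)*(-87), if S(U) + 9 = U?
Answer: -1566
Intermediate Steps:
x = 15 (x = -5*(-3) = 15)
S(U) = -9 + U
P(n, m) = m*(-5 + n)
a(B, o) = 15 + o
((P(0, 2) + a(S(-5), -2)) + 15)*(-87) = ((2*(-5 + 0) + (15 - 2)) + 15)*(-87) = ((2*(-5) + 13) + 15)*(-87) = ((-10 + 13) + 15)*(-87) = (3 + 15)*(-87) = 18*(-87) = -1566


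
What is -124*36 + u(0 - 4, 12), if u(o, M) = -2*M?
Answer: -4488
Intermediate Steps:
-124*36 + u(0 - 4, 12) = -124*36 - 2*12 = -4464 - 24 = -4488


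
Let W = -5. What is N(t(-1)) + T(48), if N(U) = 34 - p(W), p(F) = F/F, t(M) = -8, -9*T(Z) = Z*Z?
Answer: -223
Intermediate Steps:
T(Z) = -Z²/9 (T(Z) = -Z*Z/9 = -Z²/9)
p(F) = 1
N(U) = 33 (N(U) = 34 - 1*1 = 34 - 1 = 33)
N(t(-1)) + T(48) = 33 - ⅑*48² = 33 - ⅑*2304 = 33 - 256 = -223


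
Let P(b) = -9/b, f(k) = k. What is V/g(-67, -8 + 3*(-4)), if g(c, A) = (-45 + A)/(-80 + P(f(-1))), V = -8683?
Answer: -616493/65 ≈ -9484.5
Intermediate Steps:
g(c, A) = 45/71 - A/71 (g(c, A) = (-45 + A)/(-80 - 9/(-1)) = (-45 + A)/(-80 - 9*(-1)) = (-45 + A)/(-80 + 9) = (-45 + A)/(-71) = (-45 + A)*(-1/71) = 45/71 - A/71)
V/g(-67, -8 + 3*(-4)) = -8683/(45/71 - (-8 + 3*(-4))/71) = -8683/(45/71 - (-8 - 12)/71) = -8683/(45/71 - 1/71*(-20)) = -8683/(45/71 + 20/71) = -8683/65/71 = -8683*71/65 = -616493/65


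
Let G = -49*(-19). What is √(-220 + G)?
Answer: 3*√79 ≈ 26.665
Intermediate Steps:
G = 931
√(-220 + G) = √(-220 + 931) = √711 = 3*√79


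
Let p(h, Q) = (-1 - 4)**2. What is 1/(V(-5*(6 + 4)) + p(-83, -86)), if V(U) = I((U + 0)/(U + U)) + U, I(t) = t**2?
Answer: -4/99 ≈ -0.040404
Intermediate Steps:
p(h, Q) = 25 (p(h, Q) = (-5)**2 = 25)
V(U) = 1/4 + U (V(U) = ((U + 0)/(U + U))**2 + U = (U/((2*U)))**2 + U = (U*(1/(2*U)))**2 + U = (1/2)**2 + U = 1/4 + U)
1/(V(-5*(6 + 4)) + p(-83, -86)) = 1/((1/4 - 5*(6 + 4)) + 25) = 1/((1/4 - 5*10) + 25) = 1/((1/4 - 50) + 25) = 1/(-199/4 + 25) = 1/(-99/4) = -4/99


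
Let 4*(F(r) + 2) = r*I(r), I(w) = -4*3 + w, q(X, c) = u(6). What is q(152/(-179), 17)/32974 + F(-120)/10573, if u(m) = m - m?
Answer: 3958/10573 ≈ 0.37435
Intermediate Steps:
u(m) = 0
q(X, c) = 0
I(w) = -12 + w
F(r) = -2 + r*(-12 + r)/4 (F(r) = -2 + (r*(-12 + r))/4 = -2 + r*(-12 + r)/4)
q(152/(-179), 17)/32974 + F(-120)/10573 = 0/32974 + (-2 + (¼)*(-120)*(-12 - 120))/10573 = 0*(1/32974) + (-2 + (¼)*(-120)*(-132))*(1/10573) = 0 + (-2 + 3960)*(1/10573) = 0 + 3958*(1/10573) = 0 + 3958/10573 = 3958/10573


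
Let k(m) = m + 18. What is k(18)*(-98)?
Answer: -3528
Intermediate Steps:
k(m) = 18 + m
k(18)*(-98) = (18 + 18)*(-98) = 36*(-98) = -3528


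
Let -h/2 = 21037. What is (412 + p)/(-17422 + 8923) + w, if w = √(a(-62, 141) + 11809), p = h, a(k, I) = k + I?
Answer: 41662/8499 + 4*√743 ≈ 113.93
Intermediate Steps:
a(k, I) = I + k
h = -42074 (h = -2*21037 = -42074)
p = -42074
w = 4*√743 (w = √((141 - 62) + 11809) = √(79 + 11809) = √11888 = 4*√743 ≈ 109.03)
(412 + p)/(-17422 + 8923) + w = (412 - 42074)/(-17422 + 8923) + 4*√743 = -41662/(-8499) + 4*√743 = -41662*(-1/8499) + 4*√743 = 41662/8499 + 4*√743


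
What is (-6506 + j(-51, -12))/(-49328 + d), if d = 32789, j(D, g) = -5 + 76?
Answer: 2145/5513 ≈ 0.38908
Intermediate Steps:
j(D, g) = 71
(-6506 + j(-51, -12))/(-49328 + d) = (-6506 + 71)/(-49328 + 32789) = -6435/(-16539) = -6435*(-1/16539) = 2145/5513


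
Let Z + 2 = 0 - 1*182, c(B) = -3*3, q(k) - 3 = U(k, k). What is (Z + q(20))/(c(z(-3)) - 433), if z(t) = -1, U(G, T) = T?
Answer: 161/442 ≈ 0.36425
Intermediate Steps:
q(k) = 3 + k
c(B) = -9
Z = -184 (Z = -2 + (0 - 1*182) = -2 + (0 - 182) = -2 - 182 = -184)
(Z + q(20))/(c(z(-3)) - 433) = (-184 + (3 + 20))/(-9 - 433) = (-184 + 23)/(-442) = -161*(-1/442) = 161/442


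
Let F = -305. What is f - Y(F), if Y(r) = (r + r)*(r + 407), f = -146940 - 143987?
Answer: -228707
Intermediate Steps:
f = -290927
Y(r) = 2*r*(407 + r) (Y(r) = (2*r)*(407 + r) = 2*r*(407 + r))
f - Y(F) = -290927 - 2*(-305)*(407 - 305) = -290927 - 2*(-305)*102 = -290927 - 1*(-62220) = -290927 + 62220 = -228707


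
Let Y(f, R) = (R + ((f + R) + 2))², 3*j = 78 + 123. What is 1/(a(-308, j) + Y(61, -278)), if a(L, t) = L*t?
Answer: 1/222413 ≈ 4.4961e-6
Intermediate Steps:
j = 67 (j = (78 + 123)/3 = (⅓)*201 = 67)
Y(f, R) = (2 + f + 2*R)² (Y(f, R) = (R + ((R + f) + 2))² = (R + (2 + R + f))² = (2 + f + 2*R)²)
1/(a(-308, j) + Y(61, -278)) = 1/(-308*67 + (2 + 61 + 2*(-278))²) = 1/(-20636 + (2 + 61 - 556)²) = 1/(-20636 + (-493)²) = 1/(-20636 + 243049) = 1/222413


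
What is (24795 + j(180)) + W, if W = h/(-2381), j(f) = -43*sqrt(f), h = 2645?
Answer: 59034250/2381 - 258*sqrt(5) ≈ 24217.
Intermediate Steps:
W = -2645/2381 (W = 2645/(-2381) = 2645*(-1/2381) = -2645/2381 ≈ -1.1109)
(24795 + j(180)) + W = (24795 - 258*sqrt(5)) - 2645/2381 = 59034250/2381 - 258*sqrt(5)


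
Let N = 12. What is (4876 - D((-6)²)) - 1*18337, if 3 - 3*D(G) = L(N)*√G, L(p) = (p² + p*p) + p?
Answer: -12862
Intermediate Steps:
L(p) = p + 2*p² (L(p) = (p² + p²) + p = 2*p² + p = p + 2*p²)
D(G) = 1 - 100*√G (D(G) = 1 - 12*(1 + 2*12)*√G/3 = 1 - 12*(1 + 24)*√G/3 = 1 - 12*25*√G/3 = 1 - 100*√G)
(4876 - D((-6)²)) - 1*18337 = (4876 - (1 - 100*√((-6)²))) - 1*18337 = (4876 - (1 - 100*√36)) - 18337 = (4876 - (1 - 100*6)) - 18337 = (4876 - (1 - 600)) - 18337 = (4876 - 1*(-599)) - 18337 = (4876 + 599) - 18337 = 5475 - 18337 = -12862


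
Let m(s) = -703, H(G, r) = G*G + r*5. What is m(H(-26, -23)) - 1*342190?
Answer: -342893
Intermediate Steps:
H(G, r) = G² + 5*r
m(H(-26, -23)) - 1*342190 = -703 - 1*342190 = -703 - 342190 = -342893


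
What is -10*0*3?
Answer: 0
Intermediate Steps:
-10*0*3 = 0*3 = 0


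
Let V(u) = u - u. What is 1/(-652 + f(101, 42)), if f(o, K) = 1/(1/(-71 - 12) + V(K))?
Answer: -1/735 ≈ -0.0013605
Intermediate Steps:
V(u) = 0
f(o, K) = -83 (f(o, K) = 1/(1/(-71 - 12) + 0) = 1/(1/(-83) + 0) = 1/(-1/83 + 0) = 1/(-1/83) = -83)
1/(-652 + f(101, 42)) = 1/(-652 - 83) = 1/(-735) = -1/735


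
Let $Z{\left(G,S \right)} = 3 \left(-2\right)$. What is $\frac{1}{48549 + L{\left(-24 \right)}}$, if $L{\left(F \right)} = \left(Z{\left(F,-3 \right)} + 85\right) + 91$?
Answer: $\frac{1}{48719} \approx 2.0526 \cdot 10^{-5}$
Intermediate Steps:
$Z{\left(G,S \right)} = -6$
$L{\left(F \right)} = 170$ ($L{\left(F \right)} = \left(-6 + 85\right) + 91 = 79 + 91 = 170$)
$\frac{1}{48549 + L{\left(-24 \right)}} = \frac{1}{48549 + 170} = \frac{1}{48719}$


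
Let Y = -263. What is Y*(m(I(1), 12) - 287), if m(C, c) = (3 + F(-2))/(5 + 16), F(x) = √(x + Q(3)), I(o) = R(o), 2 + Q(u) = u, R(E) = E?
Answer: 528104/7 - 263*I/21 ≈ 75443.0 - 12.524*I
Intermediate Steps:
Q(u) = -2 + u
I(o) = o
F(x) = √(1 + x) (F(x) = √(x + (-2 + 3)) = √(x + 1) = √(1 + x))
m(C, c) = ⅐ + I/21 (m(C, c) = (3 + √(1 - 2))/(5 + 16) = (3 + √(-1))/21 = (3 + I)*(1/21) = ⅐ + I/21)
Y*(m(I(1), 12) - 287) = -263*((⅐ + I/21) - 287) = -263*(-2008/7 + I/21) = 528104/7 - 263*I/21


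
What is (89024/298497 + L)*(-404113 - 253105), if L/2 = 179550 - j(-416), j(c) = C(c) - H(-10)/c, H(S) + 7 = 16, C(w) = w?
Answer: -7343507228448539159/31043688 ≈ -2.3655e+11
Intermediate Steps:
H(S) = 9 (H(S) = -7 + 16 = 9)
j(c) = c - 9/c
L = 74865847/208 (L = 2*(179550 - (-416 - 9/(-416))) = 2*(179550 - (-416 - 9*(-1/416))) = 2*(179550 - (-416 + 9/416)) = 2*(179550 - 1*(-173047/416)) = 2*(179550 + 173047/416) = 2*(74865847/416) = 74865847/208 ≈ 3.5993e+5)
(89024/298497 + L)*(-404113 - 253105) = (89024/298497 + 74865847/208)*(-404113 - 253105) = (89024*(1/298497) + 74865847/208)*(-657218) = (89024/298497 + 74865847/208)*(-657218) = (22347249248951/62087376)*(-657218) = -7343507228448539159/31043688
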